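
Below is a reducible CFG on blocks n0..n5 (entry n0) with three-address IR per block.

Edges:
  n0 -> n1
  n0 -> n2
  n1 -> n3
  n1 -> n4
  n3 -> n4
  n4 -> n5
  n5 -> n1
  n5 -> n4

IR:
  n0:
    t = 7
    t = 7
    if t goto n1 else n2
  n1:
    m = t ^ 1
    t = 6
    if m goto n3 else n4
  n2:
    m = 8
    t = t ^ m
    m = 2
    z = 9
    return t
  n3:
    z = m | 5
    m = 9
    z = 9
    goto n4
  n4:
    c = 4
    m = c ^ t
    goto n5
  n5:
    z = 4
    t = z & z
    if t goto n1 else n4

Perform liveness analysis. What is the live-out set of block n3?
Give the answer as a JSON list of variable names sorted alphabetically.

Block summaries:
  n0: def={t} ue=∅
  n1: def={m,t} ue={t}
  n2: def={m,t,z} ue={t}
  n3: def={m,z} ue={m}
  n4: def={c,m} ue={t}
  n5: def={t,z} ue=∅

Liveness:
  live n0: ∅→{t}
  live n1: {t}→{m,t}
  live n2: {t}→∅
  live n3: {m,t}→{t}
  live n4: {t}→∅
  live n5: ∅→{t}

live-out(n3) = ["t"]

Answer: ["t"]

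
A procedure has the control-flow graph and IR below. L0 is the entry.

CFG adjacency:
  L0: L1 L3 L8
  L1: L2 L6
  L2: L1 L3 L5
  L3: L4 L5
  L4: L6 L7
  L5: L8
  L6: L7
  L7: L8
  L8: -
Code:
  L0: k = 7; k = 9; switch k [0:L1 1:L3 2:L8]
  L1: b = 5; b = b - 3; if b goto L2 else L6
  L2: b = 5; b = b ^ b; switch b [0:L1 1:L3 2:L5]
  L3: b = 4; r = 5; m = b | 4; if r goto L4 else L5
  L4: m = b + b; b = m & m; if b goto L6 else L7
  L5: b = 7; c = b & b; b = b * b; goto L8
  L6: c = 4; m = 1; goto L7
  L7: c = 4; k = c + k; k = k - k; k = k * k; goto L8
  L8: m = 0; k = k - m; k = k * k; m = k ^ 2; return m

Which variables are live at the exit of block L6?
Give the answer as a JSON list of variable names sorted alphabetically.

def/use:
  L0 def {k} use ∅
  L1 def {b} use ∅
  L2 def {b} use ∅
  L3 def {b,m,r} use ∅
  L4 def {b,m} use {b}
  L5 def {b,c} use ∅
  L6 def {c,m} use ∅
  L7 def {c,k} use {k}
  L8 def {k,m} use {k}

Liveness:
  live L0: ∅→{k}
  live L1: {k}→{k}
  live L2: {k}→{k}
  live L3: {k}→{b,k}
  live L4: {b,k}→{k}
  live L5: {k}→{k}
  live L6: {k}→{k}
  live L7: {k}→{k}
  live L8: {k}→∅

live-out(L6) = ["k"]

Answer: ["k"]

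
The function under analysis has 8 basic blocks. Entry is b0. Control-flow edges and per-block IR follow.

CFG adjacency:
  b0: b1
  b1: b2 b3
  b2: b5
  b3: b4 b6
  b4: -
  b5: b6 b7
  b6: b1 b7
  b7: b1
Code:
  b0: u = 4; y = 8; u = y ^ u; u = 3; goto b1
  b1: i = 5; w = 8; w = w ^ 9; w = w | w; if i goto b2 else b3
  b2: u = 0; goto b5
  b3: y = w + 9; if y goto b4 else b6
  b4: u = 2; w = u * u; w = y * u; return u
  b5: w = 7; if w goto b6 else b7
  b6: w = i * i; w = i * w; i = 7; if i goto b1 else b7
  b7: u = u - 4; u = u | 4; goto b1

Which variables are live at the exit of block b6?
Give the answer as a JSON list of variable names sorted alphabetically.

Block summaries:
  b0 def {u,y} use ∅
  b1 def {i,w} use ∅
  b2 def {u} use ∅
  b3 def {y} use {w}
  b4 def {u,w} use {y}
  b5 def {w} use ∅
  b6 def {i,w} use {i}
  b7 def {u} use {u}

Backward fixpoint:
  b0 li=∅ lo={u}
  b1 li={u} lo={i,u,w}
  b2 li={i} lo={i,u}
  b3 li={i,u,w} lo={i,u,y}
  b4 li={y} lo=∅
  b5 li={i,u} lo={i,u}
  b6 li={i,u} lo={u}
  b7 li={u} lo={u}

live-out(b6) = ["u"]

Answer: ["u"]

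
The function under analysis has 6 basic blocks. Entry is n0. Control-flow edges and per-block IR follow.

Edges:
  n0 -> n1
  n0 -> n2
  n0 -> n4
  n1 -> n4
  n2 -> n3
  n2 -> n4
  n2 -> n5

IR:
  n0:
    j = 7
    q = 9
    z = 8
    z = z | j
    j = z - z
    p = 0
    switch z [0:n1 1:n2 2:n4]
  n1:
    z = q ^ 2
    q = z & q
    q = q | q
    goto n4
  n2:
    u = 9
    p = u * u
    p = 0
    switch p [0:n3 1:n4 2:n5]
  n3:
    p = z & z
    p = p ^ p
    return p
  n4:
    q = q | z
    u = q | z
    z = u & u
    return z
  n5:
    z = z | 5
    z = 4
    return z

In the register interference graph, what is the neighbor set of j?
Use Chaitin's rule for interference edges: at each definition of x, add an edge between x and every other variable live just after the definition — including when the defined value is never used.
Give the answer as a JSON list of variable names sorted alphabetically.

Per-block:
  n0 def {j,p,q,z} use ∅
  n1 def {q,z} use {q}
  n2 def {p,u} use ∅
  n3 def {p} use {z}
  n4 def {q,u,z} use {q,z}
  n5 def {z} use {z}

Backward fixpoint:
  n0: in=∅ out={q,z}
  n1: in={q} out={q,z}
  n2: in={q,z} out={q,z}
  n3: in={z} out=∅
  n4: in={q,z} out=∅
  n5: in={z} out=∅

Conflict graph:
  j: {q,z}
  p: {q,z}
  q: {j,p,u,z}
  u: {q,z}
  z: {j,p,q,u}

N(j) = ["q", "z"]

Answer: ["q", "z"]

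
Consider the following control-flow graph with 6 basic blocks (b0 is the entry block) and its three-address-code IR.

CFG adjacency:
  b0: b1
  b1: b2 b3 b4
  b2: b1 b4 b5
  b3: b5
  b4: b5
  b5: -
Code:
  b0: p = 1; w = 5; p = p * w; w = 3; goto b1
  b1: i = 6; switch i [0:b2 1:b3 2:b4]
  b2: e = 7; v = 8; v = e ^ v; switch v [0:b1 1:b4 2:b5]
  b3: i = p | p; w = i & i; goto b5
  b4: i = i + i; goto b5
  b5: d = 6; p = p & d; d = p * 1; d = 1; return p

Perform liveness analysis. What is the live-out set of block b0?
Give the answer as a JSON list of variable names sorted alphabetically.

Block summaries:
  b0 def {p,w} use ∅
  b1 def {i} use ∅
  b2 def {e,v} use ∅
  b3 def {i,w} use {p}
  b4 def {i} use {i}
  b5 def {d,p} use {p}

Backward fixpoint:
  b0 li=∅ lo={p}
  b1 li={p} lo={i,p}
  b2 li={i,p} lo={i,p}
  b3 li={p} lo={p}
  b4 li={i,p} lo={p}
  b5 li={p} lo=∅

live-out(b0) = ["p"]

Answer: ["p"]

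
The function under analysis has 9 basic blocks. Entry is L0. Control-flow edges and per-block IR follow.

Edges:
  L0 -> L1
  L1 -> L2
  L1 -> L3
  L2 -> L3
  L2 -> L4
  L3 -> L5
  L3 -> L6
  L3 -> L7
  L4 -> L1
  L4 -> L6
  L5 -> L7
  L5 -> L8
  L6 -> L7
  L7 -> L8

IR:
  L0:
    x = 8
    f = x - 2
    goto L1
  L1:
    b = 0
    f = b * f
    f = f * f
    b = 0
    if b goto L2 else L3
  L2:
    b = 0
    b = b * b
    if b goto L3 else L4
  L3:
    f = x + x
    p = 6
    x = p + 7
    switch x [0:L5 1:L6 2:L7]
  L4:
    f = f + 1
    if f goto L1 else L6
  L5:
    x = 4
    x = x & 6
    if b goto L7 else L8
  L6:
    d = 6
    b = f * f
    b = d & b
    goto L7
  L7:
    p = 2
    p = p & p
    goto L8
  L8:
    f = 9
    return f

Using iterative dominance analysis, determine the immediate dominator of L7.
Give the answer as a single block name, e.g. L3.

idom tree: L1←L0 L2←L1 L3←L1 L4←L2 L5←L3 L6←L1 L7←L1 L8←L1
Join-block Dom:
  L1: preds {L0,L4}: {L0} ∩ {L0,L1,L2,L4} = {L0}; idom=L0
  L3: preds {L1,L2}: {L0,L1} ∩ {L0,L1,L2} = {L0,L1}; idom=L1
  L6: preds {L3,L4}: {L0,L1,L3} ∩ {L0,L1,L2,L4} = {L0,L1}; idom=L1
  L7: preds {L3,L5,L6}: {L0,L1,L3} ∩ {L0,L1,L3,L5} ∩ {L0,L1,L6} = {L0,L1}; idom=L1
  L8: preds {L5,L7}: {L0,L1,L3,L5} ∩ {L0,L1,L7} = {L0,L1}; idom=L1

idom(L7) = L1

Answer: L1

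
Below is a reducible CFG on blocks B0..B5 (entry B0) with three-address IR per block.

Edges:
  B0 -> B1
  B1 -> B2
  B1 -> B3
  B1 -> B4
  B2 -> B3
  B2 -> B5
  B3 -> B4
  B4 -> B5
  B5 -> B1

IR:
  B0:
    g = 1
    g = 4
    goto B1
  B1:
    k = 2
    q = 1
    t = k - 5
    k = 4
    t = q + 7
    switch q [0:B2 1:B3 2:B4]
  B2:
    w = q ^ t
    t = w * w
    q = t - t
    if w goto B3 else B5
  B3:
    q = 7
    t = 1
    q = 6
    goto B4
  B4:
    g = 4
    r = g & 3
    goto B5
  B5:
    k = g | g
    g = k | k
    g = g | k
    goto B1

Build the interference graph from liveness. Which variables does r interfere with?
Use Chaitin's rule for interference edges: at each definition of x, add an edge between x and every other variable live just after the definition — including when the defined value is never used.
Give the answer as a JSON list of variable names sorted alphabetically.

Answer: ["g"]

Working:
Per-block:
  B0: {g} / ∅
  B1: {k,q,t} / ∅
  B2: {q,t,w} / {q,t}
  B3: {q,t} / ∅
  B4: {g,r} / ∅
  B5: {g,k} / {g}

Liveness:
  B0: in=∅ out={g}
  B1: in={g} out={g,q,t}
  B2: in={g,q,t} out={g}
  B3: in=∅ out=∅
  B4: in=∅ out={g}
  B5: in={g} out={g}

Interfere edges:
  g↔{k,q,r,t,w}
  k↔{g,q}
  q↔{g,k,t,w}
  r↔{g}
  t↔{g,q,w}
  w↔{g,q,t}

N(r) = ["g"]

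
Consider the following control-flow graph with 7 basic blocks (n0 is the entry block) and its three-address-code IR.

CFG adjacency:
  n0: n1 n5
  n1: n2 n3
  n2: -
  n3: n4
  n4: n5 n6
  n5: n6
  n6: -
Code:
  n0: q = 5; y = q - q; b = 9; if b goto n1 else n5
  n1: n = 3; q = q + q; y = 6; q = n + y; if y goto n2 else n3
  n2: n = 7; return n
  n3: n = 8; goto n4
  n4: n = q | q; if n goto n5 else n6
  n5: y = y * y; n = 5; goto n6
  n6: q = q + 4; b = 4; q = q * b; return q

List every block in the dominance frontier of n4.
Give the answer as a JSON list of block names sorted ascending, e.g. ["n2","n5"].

idom tree: n1←n0 n2←n1 n3←n1 n4←n3 n5←n0 n6←n0
Join-block Dom:
  n5: preds {n0,n4}: {n0} ∩ {n0,n1,n3,n4} = {n0}; idom=n0
  n6: preds {n4,n5}: {n0,n1,n3,n4} ∩ {n0,n5} = {n0}; idom=n0

DF derivation:
  n5←n0: walk · to n0
  n5←n4: walk n4→n3→n1 to n0
  n6←n4: walk n4→n3→n1 to n0
  n6←n5: walk n5 to n0
  n0: DF=∅
  n1: DF={n5,n6}
  n2: DF=∅
  n3: DF={n5,n6}
  n4: DF={n5,n6}
  n5: DF={n6}
  n6: DF=∅

DF(n4) = ["n5", "n6"]

Answer: ["n5", "n6"]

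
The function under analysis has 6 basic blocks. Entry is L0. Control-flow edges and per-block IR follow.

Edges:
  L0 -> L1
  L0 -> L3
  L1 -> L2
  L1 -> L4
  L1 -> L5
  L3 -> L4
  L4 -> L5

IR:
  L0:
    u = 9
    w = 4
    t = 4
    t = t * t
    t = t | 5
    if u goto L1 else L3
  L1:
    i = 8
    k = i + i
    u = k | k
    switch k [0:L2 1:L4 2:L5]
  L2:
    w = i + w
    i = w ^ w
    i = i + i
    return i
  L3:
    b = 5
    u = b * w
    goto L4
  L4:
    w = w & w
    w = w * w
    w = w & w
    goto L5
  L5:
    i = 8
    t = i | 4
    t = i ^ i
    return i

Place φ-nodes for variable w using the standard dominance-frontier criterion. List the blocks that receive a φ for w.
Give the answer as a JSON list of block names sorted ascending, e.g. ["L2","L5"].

Answer: ["L5"]

Working:
idom tree: L1←L0 L2←L1 L3←L0 L4←L0 L5←L0
Dom∩ at merges:
  L4: preds {L1,L3}: {L0,L1} ∩ {L0,L3} = {L0}; idom=L0
  L5: preds {L1,L4}: {L0,L1} ∩ {L0,L4} = {L0}; idom=L0

DF walk-up:
  join L4 pred L1: L1 stop@L0
  join L4 pred L3: L3 stop@L0
  join L5 pred L1: L1 stop@L0
  join L5 pred L4: L4 stop@L0
  L0: DF=∅
  L1: DF={L4,L5}
  L2: DF=∅
  L3: DF={L4}
  L4: DF={L5}
  L5: DF=∅

φ for w: defs {L0,L2,L4}
  DF⁺ = {L5}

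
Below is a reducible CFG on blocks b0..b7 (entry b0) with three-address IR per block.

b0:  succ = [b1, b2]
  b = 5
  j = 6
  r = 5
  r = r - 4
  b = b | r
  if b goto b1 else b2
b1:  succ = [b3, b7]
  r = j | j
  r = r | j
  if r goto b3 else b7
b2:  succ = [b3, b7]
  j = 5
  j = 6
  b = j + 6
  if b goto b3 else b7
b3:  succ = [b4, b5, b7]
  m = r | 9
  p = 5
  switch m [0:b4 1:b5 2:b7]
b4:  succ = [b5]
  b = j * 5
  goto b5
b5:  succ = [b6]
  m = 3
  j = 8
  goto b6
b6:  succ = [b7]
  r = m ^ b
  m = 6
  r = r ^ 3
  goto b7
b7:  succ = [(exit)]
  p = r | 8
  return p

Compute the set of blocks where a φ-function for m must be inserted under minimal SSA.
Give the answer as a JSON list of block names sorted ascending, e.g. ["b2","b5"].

idom tree: b1←b0 b2←b0 b3←b0 b4←b3 b5←b3 b6←b5 b7←b0
Dom∩ at merges:
  b3: preds {b1,b2}: {b0,b1} ∩ {b0,b2} = {b0}; idom=b0
  b5: preds {b3,b4}: {b0,b3} ∩ {b0,b3,b4} = {b0,b3}; idom=b3
  b7: preds {b1,b2,b3,b6}: {b0,b1} ∩ {b0,b2} ∩ {b0,b3} ∩ {b0,b3,b5,b6} = {b0}; idom=b0

Frontier:
  join b3 pred b1: b1 stop@b0
  join b3 pred b2: b2 stop@b0
  join b5 pred b3: · stop@b3
  join b5 pred b4: b4 stop@b3
  join b7 pred b1: b1 stop@b0
  join b7 pred b2: b2 stop@b0
  join b7 pred b3: b3 stop@b0
  join b7 pred b6: b6→b5→b3 stop@b0
  b0: DF=∅
  b1: DF={b3,b7}
  b2: DF={b3,b7}
  b3: DF={b7}
  b4: DF={b5}
  b5: DF={b7}
  b6: DF={b7}
  b7: DF=∅

φ for m: defs {b3,b5,b6}
  DF⁺ = {b7}

Answer: ["b7"]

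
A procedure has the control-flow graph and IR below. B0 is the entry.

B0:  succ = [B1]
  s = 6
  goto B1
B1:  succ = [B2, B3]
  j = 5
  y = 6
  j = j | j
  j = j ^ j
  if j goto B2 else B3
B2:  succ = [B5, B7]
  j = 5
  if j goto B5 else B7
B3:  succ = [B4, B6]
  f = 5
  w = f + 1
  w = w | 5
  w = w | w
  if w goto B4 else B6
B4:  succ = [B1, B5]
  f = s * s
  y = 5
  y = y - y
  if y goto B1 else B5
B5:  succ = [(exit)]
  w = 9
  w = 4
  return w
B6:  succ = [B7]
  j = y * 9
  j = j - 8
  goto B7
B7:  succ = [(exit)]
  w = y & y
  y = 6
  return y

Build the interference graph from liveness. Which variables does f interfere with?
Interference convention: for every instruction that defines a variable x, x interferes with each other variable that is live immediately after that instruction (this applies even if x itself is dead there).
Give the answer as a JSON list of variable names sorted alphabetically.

Answer: ["s", "y"]

Analysis:
Per-block:
  B0 def {s} use ∅
  B1 def {j,y} use ∅
  B2 def {j} use ∅
  B3 def {f,w} use ∅
  B4 def {f,y} use {s}
  B5 def {w} use ∅
  B6 def {j} use {y}
  B7 def {w,y} use {y}

Liveness:
  B0: in=∅ out={s}
  B1: in={s} out={s,y}
  B2: in={y} out={y}
  B3: in={s,y} out={s,y}
  B4: in={s} out={s}
  B5: in=∅ out=∅
  B6: in={y} out={y}
  B7: in={y} out=∅

Conflict graph:
  f↔{s,y}
  j↔{s,y}
  s↔{f,j,w,y}
  w↔{s,y}
  y↔{f,j,s,w}

N(f) = ["s", "y"]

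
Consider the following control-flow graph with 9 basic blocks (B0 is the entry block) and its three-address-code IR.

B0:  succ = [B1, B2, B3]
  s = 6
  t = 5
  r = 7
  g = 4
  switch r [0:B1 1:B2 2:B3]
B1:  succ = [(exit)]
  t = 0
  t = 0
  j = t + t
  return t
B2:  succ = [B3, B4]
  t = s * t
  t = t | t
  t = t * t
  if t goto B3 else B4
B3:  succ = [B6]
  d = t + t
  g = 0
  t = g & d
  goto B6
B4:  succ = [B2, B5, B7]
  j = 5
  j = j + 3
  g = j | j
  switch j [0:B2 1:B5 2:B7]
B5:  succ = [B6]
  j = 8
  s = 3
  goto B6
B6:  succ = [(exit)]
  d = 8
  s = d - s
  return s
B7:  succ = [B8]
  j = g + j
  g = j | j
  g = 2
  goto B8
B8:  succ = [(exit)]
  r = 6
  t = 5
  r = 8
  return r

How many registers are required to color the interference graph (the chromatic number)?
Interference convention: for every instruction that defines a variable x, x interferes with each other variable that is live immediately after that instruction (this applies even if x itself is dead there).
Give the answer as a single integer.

Answer: 4

Working:
Block summaries:
  B0 def {g,r,s,t} use ∅
  B1 def {j,t} use ∅
  B2 def {t} use {s,t}
  B3 def {d,g,t} use {t}
  B4 def {g,j} use ∅
  B5 def {j,s} use ∅
  B6 def {d,s} use {s}
  B7 def {g,j} use {g,j}
  B8 def {r,t} use ∅

Liveness:
  B0: in=∅ out={s,t}
  B1: in=∅ out=∅
  B2: in={s,t} out={s,t}
  B3: in={s,t} out={s}
  B4: in={s,t} out={g,j,s,t}
  B5: in=∅ out={s}
  B6: in={s} out=∅
  B7: in={g,j} out=∅
  B8: in=∅ out=∅

Conflict graph:
  d: {g,s}
  g: {d,j,r,s,t}
  j: {g,s,t}
  r: {g,s,t}
  s: {d,g,j,r,t}
  t: {g,j,r,s}

Colouring:
  clique {g,j,s,t} ⇒ need ≥ 4
  assign d→r2 g→r0 j→r3 r→r3 s→r1 t→r2 — no edge inside a register ⇒ χ ≤ 4
  χ = 4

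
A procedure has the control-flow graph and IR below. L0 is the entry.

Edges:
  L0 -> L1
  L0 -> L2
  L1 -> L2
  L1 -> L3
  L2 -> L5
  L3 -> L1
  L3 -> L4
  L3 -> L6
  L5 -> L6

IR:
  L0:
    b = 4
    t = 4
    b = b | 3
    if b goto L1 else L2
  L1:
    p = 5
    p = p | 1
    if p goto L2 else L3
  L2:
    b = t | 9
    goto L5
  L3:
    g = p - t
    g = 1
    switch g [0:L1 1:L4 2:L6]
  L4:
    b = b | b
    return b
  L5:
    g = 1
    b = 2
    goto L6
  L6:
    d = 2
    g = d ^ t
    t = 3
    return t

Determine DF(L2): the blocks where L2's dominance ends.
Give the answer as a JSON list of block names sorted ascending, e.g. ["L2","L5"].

idom tree: L1←L0 L2←L0 L3←L1 L4←L3 L5←L2 L6←L0
Dom∩ at merges:
  L1: preds {L0,L3}: {L0} ∩ {L0,L1,L3} = {L0}; idom=L0
  L2: preds {L0,L1}: {L0} ∩ {L0,L1} = {L0}; idom=L0
  L6: preds {L3,L5}: {L0,L1,L3} ∩ {L0,L2,L5} = {L0}; idom=L0

DF derivation:
  join L1 pred L0: · stop@L0
  join L1 pred L3: L3→L1 stop@L0
  join L2 pred L0: · stop@L0
  join L2 pred L1: L1 stop@L0
  join L6 pred L3: L3→L1 stop@L0
  join L6 pred L5: L5→L2 stop@L0
  DF(L0)=∅
  DF(L1)={L1,L2,L6}
  DF(L2)={L6}
  DF(L3)={L1,L6}
  DF(L4)=∅
  DF(L5)={L6}
  DF(L6)=∅

DF(L2) = ["L6"]

Answer: ["L6"]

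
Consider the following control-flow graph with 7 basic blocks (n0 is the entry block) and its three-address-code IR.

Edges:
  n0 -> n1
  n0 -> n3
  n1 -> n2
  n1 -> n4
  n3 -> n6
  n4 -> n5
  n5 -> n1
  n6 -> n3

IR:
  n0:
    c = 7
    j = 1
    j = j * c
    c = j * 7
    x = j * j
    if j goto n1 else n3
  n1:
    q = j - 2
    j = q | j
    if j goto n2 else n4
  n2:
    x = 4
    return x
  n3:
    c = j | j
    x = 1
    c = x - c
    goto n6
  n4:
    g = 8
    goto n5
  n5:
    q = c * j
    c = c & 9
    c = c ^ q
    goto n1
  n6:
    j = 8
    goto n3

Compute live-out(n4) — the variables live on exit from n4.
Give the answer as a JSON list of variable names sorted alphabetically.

Answer: ["c", "j"]

Working:
Per-block:
  n0 def {c,j,x} use ∅
  n1 def {j,q} use {j}
  n2 def {x} use ∅
  n3 def {c,x} use {j}
  n4 def {g} use ∅
  n5 def {c,q} use {c,j}
  n6 def {j} use ∅

Liveness:
  n0: in=∅ out={c,j}
  n1: in={c,j} out={c,j}
  n2: in=∅ out=∅
  n3: in={j} out=∅
  n4: in={c,j} out={c,j}
  n5: in={c,j} out={c,j}
  n6: in=∅ out={j}

live-out(n4) = ["c", "j"]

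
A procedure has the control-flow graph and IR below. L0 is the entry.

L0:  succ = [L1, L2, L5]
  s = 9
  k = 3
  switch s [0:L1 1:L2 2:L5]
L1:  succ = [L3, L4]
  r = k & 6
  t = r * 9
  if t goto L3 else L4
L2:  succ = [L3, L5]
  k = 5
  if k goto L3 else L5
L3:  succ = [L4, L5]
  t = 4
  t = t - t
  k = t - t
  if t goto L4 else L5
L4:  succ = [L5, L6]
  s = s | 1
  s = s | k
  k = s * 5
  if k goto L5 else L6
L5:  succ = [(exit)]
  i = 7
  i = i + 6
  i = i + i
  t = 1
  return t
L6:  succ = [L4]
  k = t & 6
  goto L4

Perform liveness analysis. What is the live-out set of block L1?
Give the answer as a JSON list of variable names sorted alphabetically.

Answer: ["k", "s", "t"]

Working:
def/use:
  L0 def {k,s} use ∅
  L1 def {r,t} use {k}
  L2 def {k} use ∅
  L3 def {k,t} use ∅
  L4 def {k,s} use {k,s}
  L5 def {i,t} use ∅
  L6 def {k} use {t}

Liveness:
  live L0: ∅→{k,s}
  live L1: {k,s}→{k,s,t}
  live L2: {s}→{s}
  live L3: {s}→{k,s,t}
  live L4: {k,s,t}→{s,t}
  live L5: ∅→∅
  live L6: {s,t}→{k,s,t}

live-out(L1) = ["k", "s", "t"]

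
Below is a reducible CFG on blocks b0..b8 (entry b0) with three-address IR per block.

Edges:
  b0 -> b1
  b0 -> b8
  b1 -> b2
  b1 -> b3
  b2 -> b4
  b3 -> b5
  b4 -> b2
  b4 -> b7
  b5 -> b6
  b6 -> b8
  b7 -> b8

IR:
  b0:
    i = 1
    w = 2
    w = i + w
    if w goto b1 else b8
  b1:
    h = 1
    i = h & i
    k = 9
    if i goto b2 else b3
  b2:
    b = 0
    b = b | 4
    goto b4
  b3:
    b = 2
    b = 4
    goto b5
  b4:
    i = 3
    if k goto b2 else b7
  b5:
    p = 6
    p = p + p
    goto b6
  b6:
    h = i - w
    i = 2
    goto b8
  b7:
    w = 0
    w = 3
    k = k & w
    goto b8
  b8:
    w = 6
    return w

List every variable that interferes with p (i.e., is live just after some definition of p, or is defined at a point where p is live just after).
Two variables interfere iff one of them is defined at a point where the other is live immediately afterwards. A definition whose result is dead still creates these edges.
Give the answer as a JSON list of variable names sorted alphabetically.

Answer: ["i", "w"]

Derivation:
Block summaries:
  b0: def={i,w} ue=∅
  b1: def={h,i,k} ue={i}
  b2: def={b} ue=∅
  b3: def={b} ue=∅
  b4: def={i} ue={k}
  b5: def={p} ue=∅
  b6: def={h,i} ue={i,w}
  b7: def={k,w} ue={k}
  b8: def={w} ue=∅

Liveness:
  b0: in=∅ out={i,w}
  b1: in={i,w} out={i,k,w}
  b2: in={k} out={k}
  b3: in={i,w} out={i,w}
  b4: in={k} out={k}
  b5: in={i,w} out={i,w}
  b6: in={i,w} out=∅
  b7: in={k} out=∅
  b8: in=∅ out=∅

Conflict graph:
  b — {i,k,w}
  h — {i,w}
  i — {b,h,k,p,w}
  k — {b,i,w}
  p — {i,w}
  w — {b,h,i,k,p}

N(p) = ["i", "w"]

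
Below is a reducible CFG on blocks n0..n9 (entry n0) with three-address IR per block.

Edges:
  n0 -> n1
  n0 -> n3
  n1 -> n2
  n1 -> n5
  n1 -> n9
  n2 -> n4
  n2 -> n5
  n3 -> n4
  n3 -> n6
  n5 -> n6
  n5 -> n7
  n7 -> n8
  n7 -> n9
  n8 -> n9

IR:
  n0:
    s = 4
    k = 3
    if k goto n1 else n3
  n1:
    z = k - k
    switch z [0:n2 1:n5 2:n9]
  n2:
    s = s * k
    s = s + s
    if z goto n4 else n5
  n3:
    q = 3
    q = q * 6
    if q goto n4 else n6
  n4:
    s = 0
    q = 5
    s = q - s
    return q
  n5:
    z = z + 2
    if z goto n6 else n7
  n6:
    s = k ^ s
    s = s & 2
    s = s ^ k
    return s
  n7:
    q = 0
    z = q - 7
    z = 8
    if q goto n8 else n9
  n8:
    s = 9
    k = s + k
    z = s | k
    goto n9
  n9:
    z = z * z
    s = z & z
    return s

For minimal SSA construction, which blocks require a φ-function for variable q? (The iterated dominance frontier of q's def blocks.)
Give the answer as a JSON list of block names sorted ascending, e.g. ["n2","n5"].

idom tree: n1←n0 n2←n1 n3←n0 n4←n0 n5←n1 n6←n0 n7←n5 n8←n7 n9←n1
Dom at joins:
  n4: preds {n2,n3}: {n0,n1,n2} ∩ {n0,n3} = {n0}; idom=n0
  n5: preds {n1,n2}: {n0,n1} ∩ {n0,n1,n2} = {n0,n1}; idom=n1
  n6: preds {n3,n5}: {n0,n3} ∩ {n0,n1,n5} = {n0}; idom=n0
  n9: preds {n1,n7,n8}: {n0,n1} ∩ {n0,n1,n5,n7} ∩ {n0,n1,n5,n7,n8} = {n0,n1}; idom=n1

DF derivation:
  n4←n2: walk n2→n1 to n0
  n4←n3: walk n3 to n0
  n5←n1: walk · to n1
  n5←n2: walk n2 to n1
  n6←n3: walk n3 to n0
  n6←n5: walk n5→n1 to n0
  n9←n1: walk · to n1
  n9←n7: walk n7→n5 to n1
  n9←n8: walk n8→n7→n5 to n1
  DF(n0)=∅
  DF(n1)={n4,n6}
  DF(n2)={n4,n5}
  DF(n3)={n4,n6}
  DF(n4)=∅
  DF(n5)={n6,n9}
  DF(n6)=∅
  DF(n7)={n9}
  DF(n8)={n9}
  DF(n9)=∅

φ for q: defs {n3,n4,n7}
  DF⁺ = {n4,n6,n9}

Answer: ["n4", "n6", "n9"]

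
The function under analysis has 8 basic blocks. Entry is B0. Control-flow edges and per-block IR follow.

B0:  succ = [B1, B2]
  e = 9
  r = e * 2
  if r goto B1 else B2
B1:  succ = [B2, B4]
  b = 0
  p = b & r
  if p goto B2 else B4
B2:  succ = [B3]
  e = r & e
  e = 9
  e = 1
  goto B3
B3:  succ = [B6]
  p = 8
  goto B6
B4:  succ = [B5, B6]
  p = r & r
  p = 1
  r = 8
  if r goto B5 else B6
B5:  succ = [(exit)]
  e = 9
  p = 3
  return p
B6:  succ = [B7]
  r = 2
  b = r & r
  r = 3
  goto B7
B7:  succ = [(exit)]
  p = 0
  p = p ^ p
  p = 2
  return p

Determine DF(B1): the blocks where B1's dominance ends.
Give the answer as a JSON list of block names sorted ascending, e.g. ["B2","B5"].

Answer: ["B2", "B6"]

Derivation:
idom tree: B1←B0 B2←B0 B3←B2 B4←B1 B5←B4 B6←B0 B7←B6
Dom at joins:
  B2: preds {B0,B1}: {B0} ∩ {B0,B1} = {B0}; idom=B0
  B6: preds {B3,B4}: {B0,B2,B3} ∩ {B0,B1,B4} = {B0}; idom=B0

DF walk-up:
  join B2 pred B0: · stop@B0
  join B2 pred B1: B1 stop@B0
  join B6 pred B3: B3→B2 stop@B0
  join B6 pred B4: B4→B1 stop@B0
  B0 → ∅
  B1 → {B2,B6}
  B2 → {B6}
  B3 → {B6}
  B4 → {B6}
  B5 → ∅
  B6 → ∅
  B7 → ∅

DF(B1) = ["B2", "B6"]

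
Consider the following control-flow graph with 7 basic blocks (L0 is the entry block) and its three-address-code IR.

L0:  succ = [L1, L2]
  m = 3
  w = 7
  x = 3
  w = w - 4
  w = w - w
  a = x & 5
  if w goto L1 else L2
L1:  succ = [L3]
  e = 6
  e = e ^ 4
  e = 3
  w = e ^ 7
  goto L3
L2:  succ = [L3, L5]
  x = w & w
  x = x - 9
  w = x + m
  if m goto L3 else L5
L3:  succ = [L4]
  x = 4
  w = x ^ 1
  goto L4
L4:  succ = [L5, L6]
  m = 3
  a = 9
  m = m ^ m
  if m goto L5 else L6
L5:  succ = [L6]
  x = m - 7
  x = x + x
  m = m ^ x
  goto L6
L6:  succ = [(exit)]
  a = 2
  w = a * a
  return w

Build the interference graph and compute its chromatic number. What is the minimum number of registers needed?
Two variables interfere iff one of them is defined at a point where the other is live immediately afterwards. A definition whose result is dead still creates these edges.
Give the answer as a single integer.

Answer: 3

Analysis:
Block summaries:
  L0: {a,m,w,x} / ∅
  L1: {e,w} / ∅
  L2: {w,x} / {m,w}
  L3: {w,x} / ∅
  L4: {a,m} / ∅
  L5: {m,x} / {m}
  L6: {a,w} / ∅

Live sets:
  live L0: ∅→{m,w}
  live L1: ∅→∅
  live L2: {m,w}→{m}
  live L3: ∅→∅
  live L4: ∅→{m}
  live L5: {m}→∅
  live L6: ∅→∅

Conflict graph:
  a: {m,w}
  e: ∅
  m: {a,w,x}
  w: {a,m,x}
  x: {m,w}

Chromatic number:
  lower bound: {a,m,w} mutually conflict ⇒ χ ≥ 3
  assign a→R2 e→R0 m→R0 w→R1 x→R2 — no edge inside a register ⇒ χ ≤ 3
  χ = 3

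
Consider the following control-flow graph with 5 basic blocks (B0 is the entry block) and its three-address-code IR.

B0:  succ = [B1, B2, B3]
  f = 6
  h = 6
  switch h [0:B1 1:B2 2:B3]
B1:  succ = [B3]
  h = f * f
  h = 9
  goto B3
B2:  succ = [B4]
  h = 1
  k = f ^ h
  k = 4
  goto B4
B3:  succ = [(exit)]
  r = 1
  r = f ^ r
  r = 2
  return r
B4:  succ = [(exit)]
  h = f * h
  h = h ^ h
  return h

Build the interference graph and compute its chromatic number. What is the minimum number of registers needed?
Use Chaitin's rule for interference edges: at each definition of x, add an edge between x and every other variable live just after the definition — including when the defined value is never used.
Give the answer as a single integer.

Answer: 3

Working:
def/use:
  B0 def {f,h} use ∅
  B1 def {h} use {f}
  B2 def {h,k} use {f}
  B3 def {r} use {f}
  B4 def {h} use {f,h}

Live sets:
  B0: in=∅ out={f}
  B1: in={f} out={f}
  B2: in={f} out={f,h}
  B3: in={f} out=∅
  B4: in={f,h} out=∅

Conflict graph:
  f: {h,k,r}
  h: {f,k}
  k: {f,h}
  r: {f}

Chromatic number:
  clique {f,h,k} ⇒ need ≥ 3
  3-colouring: r0={f}  r1={h,r}  r2={k}
  χ = 3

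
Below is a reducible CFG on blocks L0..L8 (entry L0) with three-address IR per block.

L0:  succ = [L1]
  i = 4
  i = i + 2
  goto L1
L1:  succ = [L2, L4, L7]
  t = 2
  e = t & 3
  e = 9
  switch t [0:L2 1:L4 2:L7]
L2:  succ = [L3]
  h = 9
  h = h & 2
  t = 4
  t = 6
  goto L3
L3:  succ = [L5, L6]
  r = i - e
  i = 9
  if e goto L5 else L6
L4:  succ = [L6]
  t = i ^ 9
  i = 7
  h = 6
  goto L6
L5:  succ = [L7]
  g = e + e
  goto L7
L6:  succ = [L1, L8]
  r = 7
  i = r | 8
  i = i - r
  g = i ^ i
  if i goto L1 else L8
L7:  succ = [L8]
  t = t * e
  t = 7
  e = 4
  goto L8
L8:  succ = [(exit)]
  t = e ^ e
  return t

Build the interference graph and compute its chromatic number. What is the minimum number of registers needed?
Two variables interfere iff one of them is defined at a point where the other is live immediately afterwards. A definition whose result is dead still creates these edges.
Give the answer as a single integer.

Per-block:
  L0 def {i} use ∅
  L1 def {e,t} use ∅
  L2 def {h,t} use ∅
  L3 def {i,r} use {e,i}
  L4 def {h,i,t} use {i}
  L5 def {g} use {e}
  L6 def {g,i,r} use ∅
  L7 def {e,t} use {e,t}
  L8 def {t} use {e}

Live sets:
  L0: in=∅ out={i}
  L1: in={i} out={e,i,t}
  L2: in={e,i} out={e,i,t}
  L3: in={e,i,t} out={e,t}
  L4: in={e,i} out={e}
  L5: in={e,t} out={e,t}
  L6: in={e} out={e,i}
  L7: in={e,t} out={e}
  L8: in={e} out=∅

Conflict graph:
  e↔{g,h,i,r,t}
  g↔{e,i,t}
  h↔{e,i}
  i↔{e,g,h,r,t}
  r↔{e,i,t}
  t↔{e,g,i,r}

Colouring:
  {e,g,i,t} pairwise interfere (4-clique) ⇒ χ ≥ 4
  4-colouring: r0={e}  r1={i}  r2={h,t}  r3={g,r}
  χ = 4

Answer: 4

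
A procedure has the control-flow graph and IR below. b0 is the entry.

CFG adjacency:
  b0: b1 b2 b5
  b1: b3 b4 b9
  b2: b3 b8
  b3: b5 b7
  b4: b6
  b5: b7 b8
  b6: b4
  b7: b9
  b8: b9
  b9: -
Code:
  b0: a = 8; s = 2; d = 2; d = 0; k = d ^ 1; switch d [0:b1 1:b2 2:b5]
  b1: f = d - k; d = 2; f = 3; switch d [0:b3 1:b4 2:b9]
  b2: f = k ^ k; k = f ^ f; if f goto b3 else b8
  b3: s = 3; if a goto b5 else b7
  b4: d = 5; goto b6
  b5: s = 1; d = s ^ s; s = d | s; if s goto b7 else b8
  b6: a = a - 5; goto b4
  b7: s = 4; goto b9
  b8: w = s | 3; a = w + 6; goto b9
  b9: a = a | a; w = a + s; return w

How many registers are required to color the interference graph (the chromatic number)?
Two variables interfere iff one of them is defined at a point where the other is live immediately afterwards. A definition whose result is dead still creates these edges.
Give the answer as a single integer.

Answer: 5

Working:
Per-block:
  b0: def={a,d,k,s} ue=∅
  b1: def={d,f} ue={d,k}
  b2: def={f,k} ue={k}
  b3: def={s} ue={a}
  b4: def={d} ue=∅
  b5: def={d,s} ue=∅
  b6: def={a} ue={a}
  b7: def={s} ue=∅
  b8: def={a,w} ue={s}
  b9: def={a,w} ue={a,s}

Live sets:
  live b0: ∅→{a,d,k,s}
  live b1: {a,d,k,s}→{a,s}
  live b2: {a,k,s}→{a,s}
  live b3: {a}→{a}
  live b4: {a}→{a}
  live b5: {a}→{a,s}
  live b6: {a}→{a}
  live b7: {a}→{a,s}
  live b8: {s}→{a,s}
  live b9: {a,s}→∅

Interfere edges:
  a: {d,f,k,s}
  d: {a,f,k,s}
  f: {a,d,k,s}
  k: {a,d,f,s}
  s: {a,d,f,k,w}
  w: {s}

Chromatic number:
  {a,d,f,k,s} pairwise interfere (5-clique) ⇒ χ ≥ 5
  assign a→r1 d→r2 f→r3 k→r4 s→r0 w→r1 — no edge inside a register ⇒ χ ≤ 5
  χ = 5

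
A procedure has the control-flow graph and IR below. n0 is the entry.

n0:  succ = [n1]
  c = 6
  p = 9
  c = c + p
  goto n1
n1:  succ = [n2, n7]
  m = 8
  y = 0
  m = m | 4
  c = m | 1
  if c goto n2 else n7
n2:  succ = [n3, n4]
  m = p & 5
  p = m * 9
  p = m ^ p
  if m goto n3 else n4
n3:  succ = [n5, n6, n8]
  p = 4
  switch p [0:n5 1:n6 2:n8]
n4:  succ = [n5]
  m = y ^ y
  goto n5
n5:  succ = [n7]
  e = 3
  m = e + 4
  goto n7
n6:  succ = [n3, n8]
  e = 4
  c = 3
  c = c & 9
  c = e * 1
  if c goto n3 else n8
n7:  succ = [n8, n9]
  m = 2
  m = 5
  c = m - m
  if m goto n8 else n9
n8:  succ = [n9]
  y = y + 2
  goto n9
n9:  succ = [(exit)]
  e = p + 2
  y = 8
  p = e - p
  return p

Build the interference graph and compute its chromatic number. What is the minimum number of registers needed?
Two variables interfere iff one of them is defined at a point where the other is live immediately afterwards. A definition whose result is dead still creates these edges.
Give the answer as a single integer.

Block summaries:
  n0 def {c,p} use ∅
  n1 def {c,m,y} use ∅
  n2 def {m,p} use {p}
  n3 def {p} use ∅
  n4 def {m} use {y}
  n5 def {e,m} use ∅
  n6 def {c,e} use ∅
  n7 def {c,m} use ∅
  n8 def {y} use {y}
  n9 def {e,p,y} use {p}

Live sets:
  n0: in=∅ out={p}
  n1: in={p} out={p,y}
  n2: in={p,y} out={p,y}
  n3: in={y} out={p,y}
  n4: in={p,y} out={p,y}
  n5: in={p,y} out={p,y}
  n6: in={p,y} out={p,y}
  n7: in={p,y} out={p,y}
  n8: in={p,y} out={p}
  n9: in={p} out=∅

Interfere edges:
  c: {e,m,p,y}
  e: {c,p,y}
  m: {c,p,y}
  p: {c,e,m,y}
  y: {c,e,m,p}

Registers:
  clique {c,e,p,y} ⇒ need ≥ 4
  4-colouring: R0={c}  R1={p}  R2={y}  R3={e,m}
  χ = 4

Answer: 4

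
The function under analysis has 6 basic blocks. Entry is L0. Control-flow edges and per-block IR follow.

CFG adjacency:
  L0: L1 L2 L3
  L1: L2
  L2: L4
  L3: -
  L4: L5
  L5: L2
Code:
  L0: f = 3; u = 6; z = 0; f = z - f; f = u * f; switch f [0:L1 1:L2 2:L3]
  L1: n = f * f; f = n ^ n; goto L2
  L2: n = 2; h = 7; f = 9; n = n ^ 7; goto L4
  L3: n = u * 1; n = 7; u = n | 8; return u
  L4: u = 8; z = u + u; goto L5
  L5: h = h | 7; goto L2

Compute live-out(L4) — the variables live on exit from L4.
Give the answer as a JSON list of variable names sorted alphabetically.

Answer: ["h"]

Working:
def/use:
  L0: {f,u,z} / ∅
  L1: {f,n} / {f}
  L2: {f,h,n} / ∅
  L3: {n,u} / {u}
  L4: {u,z} / ∅
  L5: {h} / {h}

Live sets:
  L0: in=∅ out={f,u}
  L1: in={f} out=∅
  L2: in=∅ out={h}
  L3: in={u} out=∅
  L4: in={h} out={h}
  L5: in={h} out=∅

live-out(L4) = ["h"]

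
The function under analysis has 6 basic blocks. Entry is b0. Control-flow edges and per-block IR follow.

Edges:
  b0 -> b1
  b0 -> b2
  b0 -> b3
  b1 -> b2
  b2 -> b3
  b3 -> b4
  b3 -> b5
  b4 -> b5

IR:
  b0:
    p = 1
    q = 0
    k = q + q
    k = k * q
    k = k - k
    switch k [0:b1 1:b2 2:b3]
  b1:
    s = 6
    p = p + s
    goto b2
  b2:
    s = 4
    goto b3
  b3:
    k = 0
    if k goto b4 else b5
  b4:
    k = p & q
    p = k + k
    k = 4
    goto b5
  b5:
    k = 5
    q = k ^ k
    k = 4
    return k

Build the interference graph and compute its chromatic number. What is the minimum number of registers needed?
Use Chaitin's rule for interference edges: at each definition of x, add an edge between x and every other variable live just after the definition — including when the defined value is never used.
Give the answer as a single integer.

Answer: 3

Derivation:
def/use:
  b0: def={k,p,q} ue=∅
  b1: def={p,s} ue={p}
  b2: def={s} ue=∅
  b3: def={k} ue=∅
  b4: def={k,p} ue={p,q}
  b5: def={k,q} ue=∅

Backward fixpoint:
  b0: in=∅ out={p,q}
  b1: in={p,q} out={p,q}
  b2: in={p,q} out={p,q}
  b3: in={p,q} out={p,q}
  b4: in={p,q} out=∅
  b5: in=∅ out=∅

Conflict graph:
  k↔{p,q}
  p↔{k,q,s}
  q↔{k,p,s}
  s↔{p,q}

Registers:
  clique {k,p,q} ⇒ need ≥ 3
  assign k→c2 p→c0 q→c1 s→c2 — no edge inside a register ⇒ χ ≤ 3
  χ = 3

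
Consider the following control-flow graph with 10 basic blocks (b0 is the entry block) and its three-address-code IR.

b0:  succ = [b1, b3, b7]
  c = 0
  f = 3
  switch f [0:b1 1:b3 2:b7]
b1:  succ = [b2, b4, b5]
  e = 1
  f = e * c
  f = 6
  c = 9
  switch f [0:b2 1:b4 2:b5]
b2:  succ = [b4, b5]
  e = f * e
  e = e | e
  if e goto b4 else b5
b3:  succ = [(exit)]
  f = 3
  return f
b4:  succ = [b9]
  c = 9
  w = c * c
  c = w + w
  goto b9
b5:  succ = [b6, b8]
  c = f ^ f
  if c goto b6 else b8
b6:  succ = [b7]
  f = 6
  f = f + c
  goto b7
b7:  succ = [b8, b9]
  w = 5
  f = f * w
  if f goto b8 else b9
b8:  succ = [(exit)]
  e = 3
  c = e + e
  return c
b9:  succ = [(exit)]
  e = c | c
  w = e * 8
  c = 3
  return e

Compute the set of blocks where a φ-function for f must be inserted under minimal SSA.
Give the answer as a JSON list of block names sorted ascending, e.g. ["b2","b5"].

Answer: ["b7", "b8", "b9"]

Working:
idom tree: b1←b0 b2←b1 b3←b0 b4←b1 b5←b1 b6←b5 b7←b0 b8←b0 b9←b0
Join-block Dom:
  b4: preds {b1,b2}: {b0,b1} ∩ {b0,b1,b2} = {b0,b1}; idom=b1
  b5: preds {b1,b2}: {b0,b1} ∩ {b0,b1,b2} = {b0,b1}; idom=b1
  b7: preds {b0,b6}: {b0} ∩ {b0,b1,b5,b6} = {b0}; idom=b0
  b8: preds {b5,b7}: {b0,b1,b5} ∩ {b0,b7} = {b0}; idom=b0
  b9: preds {b4,b7}: {b0,b1,b4} ∩ {b0,b7} = {b0}; idom=b0

DF derivation:
  b4←b1: walk · to b1
  b4←b2: walk b2 to b1
  b5←b1: walk · to b1
  b5←b2: walk b2 to b1
  b7←b0: walk · to b0
  b7←b6: walk b6→b5→b1 to b0
  b8←b5: walk b5→b1 to b0
  b8←b7: walk b7 to b0
  b9←b4: walk b4→b1 to b0
  b9←b7: walk b7 to b0
  b0 → ∅
  b1 → {b7,b8,b9}
  b2 → {b4,b5}
  b3 → ∅
  b4 → {b9}
  b5 → {b7,b8}
  b6 → {b7}
  b7 → {b8,b9}
  b8 → ∅
  b9 → ∅

φ for f: defs {b0,b1,b3,b6,b7}
  DF⁺ = {b7,b8,b9}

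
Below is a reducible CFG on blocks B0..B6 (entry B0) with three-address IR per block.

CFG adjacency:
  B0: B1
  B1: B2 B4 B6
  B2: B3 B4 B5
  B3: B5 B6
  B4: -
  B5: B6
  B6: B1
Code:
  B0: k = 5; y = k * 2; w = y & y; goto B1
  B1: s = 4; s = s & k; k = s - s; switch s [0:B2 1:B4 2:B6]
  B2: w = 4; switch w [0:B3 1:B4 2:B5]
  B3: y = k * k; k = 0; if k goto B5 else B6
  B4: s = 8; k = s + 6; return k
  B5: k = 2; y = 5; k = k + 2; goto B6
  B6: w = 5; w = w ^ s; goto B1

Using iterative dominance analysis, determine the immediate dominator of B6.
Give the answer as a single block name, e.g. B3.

idom tree: B1←B0 B2←B1 B3←B2 B4←B1 B5←B2 B6←B1
Dom at joins:
  B1: preds {B0,B6}: {B0} ∩ {B0,B1,B6} = {B0}; idom=B0
  B4: preds {B1,B2}: {B0,B1} ∩ {B0,B1,B2} = {B0,B1}; idom=B1
  B5: preds {B2,B3}: {B0,B1,B2} ∩ {B0,B1,B2,B3} = {B0,B1,B2}; idom=B2
  B6: preds {B1,B3,B5}: {B0,B1} ∩ {B0,B1,B2,B3} ∩ {B0,B1,B2,B5} = {B0,B1}; idom=B1

idom(B6) = B1

Answer: B1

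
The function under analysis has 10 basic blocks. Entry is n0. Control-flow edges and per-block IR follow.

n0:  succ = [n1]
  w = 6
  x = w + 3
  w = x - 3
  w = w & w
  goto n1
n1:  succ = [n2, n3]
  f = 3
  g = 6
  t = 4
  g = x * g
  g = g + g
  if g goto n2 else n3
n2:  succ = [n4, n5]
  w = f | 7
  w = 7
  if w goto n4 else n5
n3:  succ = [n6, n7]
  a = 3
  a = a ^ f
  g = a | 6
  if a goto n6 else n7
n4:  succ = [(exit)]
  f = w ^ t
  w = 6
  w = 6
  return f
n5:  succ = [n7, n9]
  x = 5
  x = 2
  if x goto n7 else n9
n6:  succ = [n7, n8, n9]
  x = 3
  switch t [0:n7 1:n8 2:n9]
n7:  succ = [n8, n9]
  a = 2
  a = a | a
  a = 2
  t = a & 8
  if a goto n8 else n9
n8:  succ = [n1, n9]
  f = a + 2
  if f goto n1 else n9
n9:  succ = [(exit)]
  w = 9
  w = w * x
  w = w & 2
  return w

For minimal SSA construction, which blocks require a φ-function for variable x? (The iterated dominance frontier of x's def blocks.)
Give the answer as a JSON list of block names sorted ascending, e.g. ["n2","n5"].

idom tree: n1←n0 n2←n1 n3←n1 n4←n2 n5←n2 n6←n3 n7←n1 n8←n1 n9←n1
Join-block Dom:
  n1: preds {n0,n8}: {n0} ∩ {n0,n1,n8} = {n0}; idom=n0
  n7: preds {n3,n5,n6}: {n0,n1,n3} ∩ {n0,n1,n2,n5} ∩ {n0,n1,n3,n6} = {n0,n1}; idom=n1
  n8: preds {n6,n7}: {n0,n1,n3,n6} ∩ {n0,n1,n7} = {n0,n1}; idom=n1
  n9: preds {n5,n6,n7,n8}: {n0,n1,n2,n5} ∩ {n0,n1,n3,n6} ∩ {n0,n1,n7} ∩ {n0,n1,n8} = {n0,n1}; idom=n1

DF walk-up:
  n1←n0: walk · to n0
  n1←n8: walk n8→n1 to n0
  n7←n3: walk n3 to n1
  n7←n5: walk n5→n2 to n1
  n7←n6: walk n6→n3 to n1
  n8←n6: walk n6→n3 to n1
  n8←n7: walk n7 to n1
  n9←n5: walk n5→n2 to n1
  n9←n6: walk n6→n3 to n1
  n9←n7: walk n7 to n1
  n9←n8: walk n8 to n1
  DF(n0)=∅
  DF(n1)={n1}
  DF(n2)={n7,n9}
  DF(n3)={n7,n8,n9}
  DF(n4)=∅
  DF(n5)={n7,n9}
  DF(n6)={n7,n8,n9}
  DF(n7)={n8,n9}
  DF(n8)={n1,n9}
  DF(n9)=∅

φ for x: defs {n0,n5,n6}
  DF⁺ = {n1,n7,n8,n9}

Answer: ["n1", "n7", "n8", "n9"]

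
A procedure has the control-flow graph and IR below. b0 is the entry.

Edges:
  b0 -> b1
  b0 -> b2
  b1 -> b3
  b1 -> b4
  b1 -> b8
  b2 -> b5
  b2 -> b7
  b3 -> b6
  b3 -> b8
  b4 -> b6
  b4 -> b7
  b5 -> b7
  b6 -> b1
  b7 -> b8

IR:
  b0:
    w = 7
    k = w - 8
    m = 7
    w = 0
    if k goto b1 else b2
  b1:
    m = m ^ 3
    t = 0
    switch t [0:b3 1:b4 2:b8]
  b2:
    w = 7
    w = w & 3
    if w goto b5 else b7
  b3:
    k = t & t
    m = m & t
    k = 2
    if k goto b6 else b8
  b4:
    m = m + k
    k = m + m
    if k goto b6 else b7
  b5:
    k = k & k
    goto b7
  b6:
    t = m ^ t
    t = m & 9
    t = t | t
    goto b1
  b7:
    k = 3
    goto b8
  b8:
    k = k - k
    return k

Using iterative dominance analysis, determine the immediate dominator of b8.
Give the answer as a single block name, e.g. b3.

idom tree: b1←b0 b2←b0 b3←b1 b4←b1 b5←b2 b6←b1 b7←b0 b8←b0
Dom at joins:
  b1: preds {b0,b6}: {b0} ∩ {b0,b1,b6} = {b0}; idom=b0
  b6: preds {b3,b4}: {b0,b1,b3} ∩ {b0,b1,b4} = {b0,b1}; idom=b1
  b7: preds {b2,b4,b5}: {b0,b2} ∩ {b0,b1,b4} ∩ {b0,b2,b5} = {b0}; idom=b0
  b8: preds {b1,b3,b7}: {b0,b1} ∩ {b0,b1,b3} ∩ {b0,b7} = {b0}; idom=b0

idom(b8) = b0

Answer: b0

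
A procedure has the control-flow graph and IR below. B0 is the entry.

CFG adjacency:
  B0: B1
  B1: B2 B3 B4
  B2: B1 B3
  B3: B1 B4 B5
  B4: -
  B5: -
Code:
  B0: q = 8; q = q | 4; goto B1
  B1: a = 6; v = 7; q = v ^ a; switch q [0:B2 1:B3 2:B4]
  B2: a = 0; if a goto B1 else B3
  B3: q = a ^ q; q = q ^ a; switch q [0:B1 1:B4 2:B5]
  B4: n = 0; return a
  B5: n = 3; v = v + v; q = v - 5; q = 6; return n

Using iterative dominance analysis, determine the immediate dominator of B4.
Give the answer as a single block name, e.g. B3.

Answer: B1

Derivation:
idom tree: B1←B0 B2←B1 B3←B1 B4←B1 B5←B3
Dom∩ at merges:
  B1: preds {B0,B2,B3}: {B0} ∩ {B0,B1,B2} ∩ {B0,B1,B3} = {B0}; idom=B0
  B3: preds {B1,B2}: {B0,B1} ∩ {B0,B1,B2} = {B0,B1}; idom=B1
  B4: preds {B1,B3}: {B0,B1} ∩ {B0,B1,B3} = {B0,B1}; idom=B1

idom(B4) = B1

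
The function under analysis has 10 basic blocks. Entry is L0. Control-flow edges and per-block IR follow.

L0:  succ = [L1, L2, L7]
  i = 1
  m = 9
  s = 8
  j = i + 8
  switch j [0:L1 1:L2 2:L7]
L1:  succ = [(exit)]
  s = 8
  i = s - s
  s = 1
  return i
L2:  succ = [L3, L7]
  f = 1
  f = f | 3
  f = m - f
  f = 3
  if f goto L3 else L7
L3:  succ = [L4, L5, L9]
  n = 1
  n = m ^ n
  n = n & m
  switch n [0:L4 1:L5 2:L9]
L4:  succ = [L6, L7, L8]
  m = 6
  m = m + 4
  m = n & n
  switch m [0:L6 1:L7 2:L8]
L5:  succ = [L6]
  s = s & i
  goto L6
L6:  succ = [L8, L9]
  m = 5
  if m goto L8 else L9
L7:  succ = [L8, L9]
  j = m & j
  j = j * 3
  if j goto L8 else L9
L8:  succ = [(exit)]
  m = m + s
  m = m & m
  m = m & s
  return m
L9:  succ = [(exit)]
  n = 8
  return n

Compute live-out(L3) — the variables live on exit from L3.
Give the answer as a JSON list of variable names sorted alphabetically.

Per-block:
  L0 def {i,j,m,s} use ∅
  L1 def {i,s} use ∅
  L2 def {f} use {m}
  L3 def {n} use {m}
  L4 def {m} use {n}
  L5 def {s} use {i,s}
  L6 def {m} use ∅
  L7 def {j} use {j,m}
  L8 def {m} use {m,s}
  L9 def {n} use ∅

Liveness:
  L0 li=∅ lo={i,j,m,s}
  L1 li=∅ lo=∅
  L2 li={i,j,m,s} lo={i,j,m,s}
  L3 li={i,j,m,s} lo={i,j,n,s}
  L4 li={j,n,s} lo={j,m,s}
  L5 li={i,s} lo={s}
  L6 li={s} lo={m,s}
  L7 li={j,m,s} lo={m,s}
  L8 li={m,s} lo=∅
  L9 li=∅ lo=∅

live-out(L3) = ["i", "j", "n", "s"]

Answer: ["i", "j", "n", "s"]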